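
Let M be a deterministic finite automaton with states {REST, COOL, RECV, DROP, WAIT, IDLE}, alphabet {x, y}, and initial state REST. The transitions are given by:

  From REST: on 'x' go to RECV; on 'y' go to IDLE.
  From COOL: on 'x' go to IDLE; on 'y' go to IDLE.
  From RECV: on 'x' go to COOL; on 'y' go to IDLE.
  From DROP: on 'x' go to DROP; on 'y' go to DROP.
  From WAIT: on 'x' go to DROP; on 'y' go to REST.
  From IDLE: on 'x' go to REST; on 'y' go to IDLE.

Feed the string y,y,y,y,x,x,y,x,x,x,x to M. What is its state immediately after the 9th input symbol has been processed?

start at REST
read 'y': REST → IDLE
read 'y': IDLE → IDLE
read 'y': IDLE → IDLE
read 'y': IDLE → IDLE
read 'x': IDLE → REST
read 'x': REST → RECV
read 'y': RECV → IDLE
read 'x': IDLE → REST
read 'x': REST → RECV
After 9 symbols: RECV.

RECV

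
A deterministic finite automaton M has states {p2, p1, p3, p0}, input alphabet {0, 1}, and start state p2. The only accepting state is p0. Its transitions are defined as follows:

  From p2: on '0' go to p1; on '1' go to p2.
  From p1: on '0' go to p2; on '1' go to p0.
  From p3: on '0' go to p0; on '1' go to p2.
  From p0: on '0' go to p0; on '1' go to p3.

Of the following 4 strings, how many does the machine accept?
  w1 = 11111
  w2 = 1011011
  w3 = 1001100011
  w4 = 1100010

w1: p2 → p2 → p2 → p2 → p2 → p2  → end p2, rejected
w2: p2 → p2 → p1 → p0 → p3 → p0 → p3 → p2  → end p2, rejected
w3: p2 → p2 → p1 → p2 → p2 → p2 → p1 → p2 → p1 → p0 → p3  → end p3, rejected
w4: p2 → p2 → p2 → p1 → p2 → p1 → p0 → p0  → end p0, accepted

1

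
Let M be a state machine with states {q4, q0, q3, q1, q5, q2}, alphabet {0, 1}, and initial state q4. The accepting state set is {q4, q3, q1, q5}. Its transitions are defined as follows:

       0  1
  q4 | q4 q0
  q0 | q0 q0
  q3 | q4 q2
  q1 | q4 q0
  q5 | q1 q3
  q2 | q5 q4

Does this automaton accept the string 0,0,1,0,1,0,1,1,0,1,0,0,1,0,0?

q4 → q4 → q4 → q0 → q0 → q0 → q0 → q0 → q0 → q0 → q0 → q0 → q0 → q0 → q0 → q0
End state q0 is not accepting.

No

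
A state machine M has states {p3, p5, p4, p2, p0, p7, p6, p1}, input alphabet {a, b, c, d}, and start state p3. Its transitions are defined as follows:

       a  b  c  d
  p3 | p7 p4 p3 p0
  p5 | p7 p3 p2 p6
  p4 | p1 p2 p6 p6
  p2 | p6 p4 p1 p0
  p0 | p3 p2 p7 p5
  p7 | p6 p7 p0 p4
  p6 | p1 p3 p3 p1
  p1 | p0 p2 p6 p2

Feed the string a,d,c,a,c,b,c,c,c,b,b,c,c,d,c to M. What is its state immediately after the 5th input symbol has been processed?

p6

Trace: p3 -a-> p7 -d-> p4 -c-> p6 -a-> p1 -c-> p6
After 5 symbols: p6.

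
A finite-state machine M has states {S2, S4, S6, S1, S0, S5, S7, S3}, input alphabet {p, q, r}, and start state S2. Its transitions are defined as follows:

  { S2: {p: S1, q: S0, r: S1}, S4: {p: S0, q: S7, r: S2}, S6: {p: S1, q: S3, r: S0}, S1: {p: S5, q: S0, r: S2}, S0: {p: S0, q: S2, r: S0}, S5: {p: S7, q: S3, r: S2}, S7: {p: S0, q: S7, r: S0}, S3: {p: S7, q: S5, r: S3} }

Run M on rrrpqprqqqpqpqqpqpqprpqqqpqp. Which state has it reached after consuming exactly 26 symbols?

start at S2
read 'r': S2 → S1
read 'r': S1 → S2
read 'r': S2 → S1
read 'p': S1 → S5
read 'q': S5 → S3
read 'p': S3 → S7
read 'r': S7 → S0
read 'q': S0 → S2
read 'q': S2 → S0
read 'q': S0 → S2
read 'p': S2 → S1
read 'q': S1 → S0
read 'p': S0 → S0
read 'q': S0 → S2
read 'q': S2 → S0
read 'p': S0 → S0
read 'q': S0 → S2
read 'p': S2 → S1
read 'q': S1 → S0
read 'p': S0 → S0
read 'r': S0 → S0
read 'p': S0 → S0
read 'q': S0 → S2
read 'q': S2 → S0
read 'q': S0 → S2
read 'p': S2 → S1
After 26 symbols: S1.

S1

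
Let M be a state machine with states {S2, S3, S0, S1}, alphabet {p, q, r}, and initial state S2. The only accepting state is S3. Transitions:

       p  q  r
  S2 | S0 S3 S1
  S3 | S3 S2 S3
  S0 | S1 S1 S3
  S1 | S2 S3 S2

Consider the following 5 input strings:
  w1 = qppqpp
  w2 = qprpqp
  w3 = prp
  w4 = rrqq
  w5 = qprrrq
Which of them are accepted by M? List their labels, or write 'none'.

w1: S2 → S3 → S3 → S3 → S2 → S0 → S1  → end S1, rejected
w2: S2 → S3 → S3 → S3 → S3 → S2 → S0  → end S0, rejected
w3: S2 → S0 → S3 → S3  → end S3, accepted
w4: S2 → S1 → S2 → S3 → S2  → end S2, rejected
w5: S2 → S3 → S3 → S3 → S3 → S3 → S2  → end S2, rejected

w3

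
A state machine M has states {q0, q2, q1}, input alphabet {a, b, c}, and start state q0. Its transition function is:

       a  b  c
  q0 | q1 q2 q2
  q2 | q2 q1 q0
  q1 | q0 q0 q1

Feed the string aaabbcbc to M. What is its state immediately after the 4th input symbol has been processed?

q0 → q1 → q0 → q1 → q0
After 4 symbols: q0.

q0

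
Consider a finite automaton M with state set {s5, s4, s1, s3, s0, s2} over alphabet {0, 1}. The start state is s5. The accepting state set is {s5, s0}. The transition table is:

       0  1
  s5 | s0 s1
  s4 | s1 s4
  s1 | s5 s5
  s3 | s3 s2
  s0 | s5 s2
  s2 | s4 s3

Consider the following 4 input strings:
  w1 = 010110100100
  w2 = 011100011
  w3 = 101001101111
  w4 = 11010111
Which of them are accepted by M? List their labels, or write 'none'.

w1, w2

w1:
  start at s5
  read '0': s5 → s0
  read '1': s0 → s2
  read '0': s2 → s4
  read '1': s4 → s4
  read '1': s4 → s4
  read '0': s4 → s1
  read '1': s1 → s5
  read '0': s5 → s0
  read '0': s0 → s5
  read '1': s5 → s1
  read '0': s1 → s5
  read '0': s5 → s0
  end s0, accepted
w2:
  start at s5
  read '0': s5 → s0
  read '1': s0 → s2
  read '1': s2 → s3
  read '1': s3 → s2
  read '0': s2 → s4
  read '0': s4 → s1
  read '0': s1 → s5
  read '1': s5 → s1
  read '1': s1 → s5
  end s5, accepted
w3:
  start at s5
  read '1': s5 → s1
  read '0': s1 → s5
  read '1': s5 → s1
  read '0': s1 → s5
  read '0': s5 → s0
  read '1': s0 → s2
  read '1': s2 → s3
  read '0': s3 → s3
  read '1': s3 → s2
  read '1': s2 → s3
  read '1': s3 → s2
  read '1': s2 → s3
  end s3, rejected
w4:
  start at s5
  read '1': s5 → s1
  read '1': s1 → s5
  read '0': s5 → s0
  read '1': s0 → s2
  read '0': s2 → s4
  read '1': s4 → s4
  read '1': s4 → s4
  read '1': s4 → s4
  end s4, rejected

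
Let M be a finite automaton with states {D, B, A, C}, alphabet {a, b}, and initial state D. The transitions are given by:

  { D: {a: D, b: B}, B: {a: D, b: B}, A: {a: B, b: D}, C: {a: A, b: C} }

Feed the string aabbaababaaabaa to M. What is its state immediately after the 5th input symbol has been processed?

start at D
read 'a': D → D
read 'a': D → D
read 'b': D → B
read 'b': B → B
read 'a': B → D
After 5 symbols: D.

D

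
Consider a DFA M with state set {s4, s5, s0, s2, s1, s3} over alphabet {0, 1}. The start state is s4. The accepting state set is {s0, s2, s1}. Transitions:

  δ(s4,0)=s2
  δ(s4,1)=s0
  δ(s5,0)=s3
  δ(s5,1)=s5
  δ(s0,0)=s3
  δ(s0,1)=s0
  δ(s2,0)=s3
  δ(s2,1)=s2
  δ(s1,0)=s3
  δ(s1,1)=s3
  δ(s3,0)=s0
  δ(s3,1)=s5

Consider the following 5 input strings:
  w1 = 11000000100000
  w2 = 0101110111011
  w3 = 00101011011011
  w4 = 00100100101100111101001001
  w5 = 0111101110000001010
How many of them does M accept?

1

w1: Trace: s4 -1-> s0 -1-> s0 -0-> s3 -0-> s0 -0-> s3 -0-> s0 -0-> s3 -0-> s0 -1-> s0 -0-> s3 -0-> s0 -0-> s3 -0-> s0 -0-> s3  → end s3, rejected
w2: Trace: s4 -0-> s2 -1-> s2 -0-> s3 -1-> s5 -1-> s5 -1-> s5 -0-> s3 -1-> s5 -1-> s5 -1-> s5 -0-> s3 -1-> s5 -1-> s5  → end s5, rejected
w3: Trace: s4 -0-> s2 -0-> s3 -1-> s5 -0-> s3 -1-> s5 -0-> s3 -1-> s5 -1-> s5 -0-> s3 -1-> s5 -1-> s5 -0-> s3 -1-> s5 -1-> s5  → end s5, rejected
w4: Trace: s4 -0-> s2 -0-> s3 -1-> s5 -0-> s3 -0-> s0 -1-> s0 -0-> s3 -0-> s0 -1-> s0 -0-> s3 -1-> s5 -1-> s5 -0-> s3 -0-> s0 -1-> s0 -1-> s0 -1-> s0 -1-> s0 -0-> s3 -1-> s5 -0-> s3 -0-> s0 -1-> s0 -0-> s3 -0-> s0 -1-> s0  → end s0, accepted
w5: Trace: s4 -0-> s2 -1-> s2 -1-> s2 -1-> s2 -1-> s2 -0-> s3 -1-> s5 -1-> s5 -1-> s5 -0-> s3 -0-> s0 -0-> s3 -0-> s0 -0-> s3 -0-> s0 -1-> s0 -0-> s3 -1-> s5 -0-> s3  → end s3, rejected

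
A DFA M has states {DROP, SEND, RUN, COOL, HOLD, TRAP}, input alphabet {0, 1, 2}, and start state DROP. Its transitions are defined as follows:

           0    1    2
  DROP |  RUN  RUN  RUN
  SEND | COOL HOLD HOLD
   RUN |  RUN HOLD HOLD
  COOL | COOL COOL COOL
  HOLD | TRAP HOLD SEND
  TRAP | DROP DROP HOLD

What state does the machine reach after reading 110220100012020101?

DROP → RUN → HOLD → TRAP → HOLD → SEND → COOL → COOL → COOL → COOL → COOL → COOL → COOL → COOL → COOL → COOL → COOL → COOL → COOL

COOL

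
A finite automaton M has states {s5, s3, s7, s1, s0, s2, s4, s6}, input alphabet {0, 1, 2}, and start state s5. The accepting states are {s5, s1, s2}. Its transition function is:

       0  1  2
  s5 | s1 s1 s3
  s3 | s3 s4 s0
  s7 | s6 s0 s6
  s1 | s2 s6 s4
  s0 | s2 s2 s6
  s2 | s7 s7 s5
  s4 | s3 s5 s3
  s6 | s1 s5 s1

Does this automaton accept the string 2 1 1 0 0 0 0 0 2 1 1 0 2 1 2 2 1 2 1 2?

No

s5 → s3 → s4 → s5 → s1 → s2 → s7 → s6 → s1 → s4 → s5 → s1 → s2 → s5 → s1 → s4 → s3 → s4 → s3 → s4 → s3
End state s3 is not accepting.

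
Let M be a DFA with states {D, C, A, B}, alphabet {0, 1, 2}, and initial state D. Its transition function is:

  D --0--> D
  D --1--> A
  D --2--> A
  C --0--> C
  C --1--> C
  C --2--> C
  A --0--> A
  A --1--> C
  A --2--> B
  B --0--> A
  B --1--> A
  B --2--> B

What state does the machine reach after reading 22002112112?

C

Trace: D -2-> A -2-> B -0-> A -0-> A -2-> B -1-> A -1-> C -2-> C -1-> C -1-> C -2-> C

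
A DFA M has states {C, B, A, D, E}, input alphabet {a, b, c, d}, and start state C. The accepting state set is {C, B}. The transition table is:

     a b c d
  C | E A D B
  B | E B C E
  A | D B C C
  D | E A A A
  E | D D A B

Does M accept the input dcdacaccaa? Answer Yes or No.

C → B → C → B → E → A → D → A → C → E → D
End state D is not accepting.

No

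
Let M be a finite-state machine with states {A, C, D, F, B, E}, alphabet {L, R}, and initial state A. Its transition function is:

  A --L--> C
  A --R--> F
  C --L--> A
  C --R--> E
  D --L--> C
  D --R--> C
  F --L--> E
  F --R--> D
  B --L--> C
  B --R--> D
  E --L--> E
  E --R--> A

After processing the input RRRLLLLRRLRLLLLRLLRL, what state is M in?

Trace: A -R-> F -R-> D -R-> C -L-> A -L-> C -L-> A -L-> C -R-> E -R-> A -L-> C -R-> E -L-> E -L-> E -L-> E -L-> E -R-> A -L-> C -L-> A -R-> F -L-> E

E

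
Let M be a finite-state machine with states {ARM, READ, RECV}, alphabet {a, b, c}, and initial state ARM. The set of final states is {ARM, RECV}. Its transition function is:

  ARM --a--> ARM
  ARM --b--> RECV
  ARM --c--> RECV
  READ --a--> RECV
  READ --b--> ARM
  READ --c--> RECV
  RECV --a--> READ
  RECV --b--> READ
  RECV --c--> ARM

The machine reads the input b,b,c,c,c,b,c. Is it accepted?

Yes

Trace: ARM -b-> RECV -b-> READ -c-> RECV -c-> ARM -c-> RECV -b-> READ -c-> RECV
End state RECV is accepting.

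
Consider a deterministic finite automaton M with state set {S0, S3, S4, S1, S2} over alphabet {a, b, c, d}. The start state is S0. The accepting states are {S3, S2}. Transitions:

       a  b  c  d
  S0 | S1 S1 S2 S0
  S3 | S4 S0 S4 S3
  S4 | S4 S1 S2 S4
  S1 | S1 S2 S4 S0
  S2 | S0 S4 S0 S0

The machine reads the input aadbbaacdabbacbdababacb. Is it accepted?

No

S0 → S1 → S1 → S0 → S1 → S2 → S0 → S1 → S4 → S4 → S4 → S1 → S2 → S0 → S2 → S4 → S4 → S4 → S1 → S1 → S2 → S0 → S2 → S4
End state S4 is not accepting.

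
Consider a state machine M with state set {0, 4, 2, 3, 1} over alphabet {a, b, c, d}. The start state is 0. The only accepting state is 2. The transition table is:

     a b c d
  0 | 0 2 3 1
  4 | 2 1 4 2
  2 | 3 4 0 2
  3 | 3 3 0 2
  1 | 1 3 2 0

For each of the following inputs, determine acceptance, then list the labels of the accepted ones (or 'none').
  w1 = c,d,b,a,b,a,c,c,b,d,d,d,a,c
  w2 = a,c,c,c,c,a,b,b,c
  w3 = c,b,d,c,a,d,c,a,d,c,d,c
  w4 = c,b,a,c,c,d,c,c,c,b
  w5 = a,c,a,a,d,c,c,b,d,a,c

w1: Trace: 0 -c-> 3 -d-> 2 -b-> 4 -a-> 2 -b-> 4 -a-> 2 -c-> 0 -c-> 3 -b-> 3 -d-> 2 -d-> 2 -d-> 2 -a-> 3 -c-> 0  → end 0, rejected
w2: Trace: 0 -a-> 0 -c-> 3 -c-> 0 -c-> 3 -c-> 0 -a-> 0 -b-> 2 -b-> 4 -c-> 4  → end 4, rejected
w3: Trace: 0 -c-> 3 -b-> 3 -d-> 2 -c-> 0 -a-> 0 -d-> 1 -c-> 2 -a-> 3 -d-> 2 -c-> 0 -d-> 1 -c-> 2  → end 2, accepted
w4: Trace: 0 -c-> 3 -b-> 3 -a-> 3 -c-> 0 -c-> 3 -d-> 2 -c-> 0 -c-> 3 -c-> 0 -b-> 2  → end 2, accepted
w5: Trace: 0 -a-> 0 -c-> 3 -a-> 3 -a-> 3 -d-> 2 -c-> 0 -c-> 3 -b-> 3 -d-> 2 -a-> 3 -c-> 0  → end 0, rejected

w3, w4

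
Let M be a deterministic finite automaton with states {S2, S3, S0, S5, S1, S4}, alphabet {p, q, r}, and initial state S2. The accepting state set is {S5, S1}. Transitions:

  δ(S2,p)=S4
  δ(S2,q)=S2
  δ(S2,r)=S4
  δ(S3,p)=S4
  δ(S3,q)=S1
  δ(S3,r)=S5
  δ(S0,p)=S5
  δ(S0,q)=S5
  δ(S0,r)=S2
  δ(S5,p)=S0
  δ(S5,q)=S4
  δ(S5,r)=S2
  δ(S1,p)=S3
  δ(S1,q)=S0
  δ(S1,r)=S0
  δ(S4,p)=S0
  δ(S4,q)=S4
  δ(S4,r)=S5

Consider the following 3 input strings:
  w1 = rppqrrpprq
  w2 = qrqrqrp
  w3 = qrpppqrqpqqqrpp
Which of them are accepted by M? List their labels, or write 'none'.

w3

w1: S2 → S4 → S0 → S5 → S4 → S5 → S2 → S4 → S0 → S2 → S2  → end S2, rejected
w2: S2 → S2 → S4 → S4 → S5 → S4 → S5 → S0  → end S0, rejected
w3: S2 → S2 → S4 → S0 → S5 → S0 → S5 → S2 → S2 → S4 → S4 → S4 → S4 → S5 → S0 → S5  → end S5, accepted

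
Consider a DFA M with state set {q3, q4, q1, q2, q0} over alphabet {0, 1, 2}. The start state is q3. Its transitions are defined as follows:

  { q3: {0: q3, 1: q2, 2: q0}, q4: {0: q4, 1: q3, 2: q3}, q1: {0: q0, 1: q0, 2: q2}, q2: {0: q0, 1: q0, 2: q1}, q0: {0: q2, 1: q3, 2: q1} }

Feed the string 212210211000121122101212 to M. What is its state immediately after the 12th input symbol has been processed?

start at q3
read '2': q3 → q0
read '1': q0 → q3
read '2': q3 → q0
read '2': q0 → q1
read '1': q1 → q0
read '0': q0 → q2
read '2': q2 → q1
read '1': q1 → q0
read '1': q0 → q3
read '0': q3 → q3
read '0': q3 → q3
read '0': q3 → q3
After 12 symbols: q3.

q3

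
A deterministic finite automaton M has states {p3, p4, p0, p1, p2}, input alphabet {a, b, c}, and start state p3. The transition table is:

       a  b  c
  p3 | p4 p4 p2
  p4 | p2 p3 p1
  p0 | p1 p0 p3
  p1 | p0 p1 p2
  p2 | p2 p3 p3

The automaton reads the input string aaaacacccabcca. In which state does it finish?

p4

start at p3
read 'a': p3 → p4
read 'a': p4 → p2
read 'a': p2 → p2
read 'a': p2 → p2
read 'c': p2 → p3
read 'a': p3 → p4
read 'c': p4 → p1
read 'c': p1 → p2
read 'c': p2 → p3
read 'a': p3 → p4
read 'b': p4 → p3
read 'c': p3 → p2
read 'c': p2 → p3
read 'a': p3 → p4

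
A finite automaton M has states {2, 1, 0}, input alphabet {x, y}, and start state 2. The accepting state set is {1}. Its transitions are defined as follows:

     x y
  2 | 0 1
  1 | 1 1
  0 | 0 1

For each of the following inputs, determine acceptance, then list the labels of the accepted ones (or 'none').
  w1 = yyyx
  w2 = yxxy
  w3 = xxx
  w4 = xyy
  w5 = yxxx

w1, w2, w4, w5

w1: Trace: 2 -y-> 1 -y-> 1 -y-> 1 -x-> 1  → end 1, accepted
w2: Trace: 2 -y-> 1 -x-> 1 -x-> 1 -y-> 1  → end 1, accepted
w3: Trace: 2 -x-> 0 -x-> 0 -x-> 0  → end 0, rejected
w4: Trace: 2 -x-> 0 -y-> 1 -y-> 1  → end 1, accepted
w5: Trace: 2 -y-> 1 -x-> 1 -x-> 1 -x-> 1  → end 1, accepted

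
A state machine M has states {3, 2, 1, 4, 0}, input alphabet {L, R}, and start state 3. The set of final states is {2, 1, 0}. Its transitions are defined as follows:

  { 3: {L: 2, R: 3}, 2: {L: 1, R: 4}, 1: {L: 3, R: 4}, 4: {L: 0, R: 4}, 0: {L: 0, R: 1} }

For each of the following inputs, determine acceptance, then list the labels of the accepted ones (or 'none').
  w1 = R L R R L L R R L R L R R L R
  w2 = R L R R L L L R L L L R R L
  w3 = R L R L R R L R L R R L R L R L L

w1: Trace: 3 -R-> 3 -L-> 2 -R-> 4 -R-> 4 -L-> 0 -L-> 0 -R-> 1 -R-> 4 -L-> 0 -R-> 1 -L-> 3 -R-> 3 -R-> 3 -L-> 2 -R-> 4  → end 4, rejected
w2: Trace: 3 -R-> 3 -L-> 2 -R-> 4 -R-> 4 -L-> 0 -L-> 0 -L-> 0 -R-> 1 -L-> 3 -L-> 2 -L-> 1 -R-> 4 -R-> 4 -L-> 0  → end 0, accepted
w3: Trace: 3 -R-> 3 -L-> 2 -R-> 4 -L-> 0 -R-> 1 -R-> 4 -L-> 0 -R-> 1 -L-> 3 -R-> 3 -R-> 3 -L-> 2 -R-> 4 -L-> 0 -R-> 1 -L-> 3 -L-> 2  → end 2, accepted

w2, w3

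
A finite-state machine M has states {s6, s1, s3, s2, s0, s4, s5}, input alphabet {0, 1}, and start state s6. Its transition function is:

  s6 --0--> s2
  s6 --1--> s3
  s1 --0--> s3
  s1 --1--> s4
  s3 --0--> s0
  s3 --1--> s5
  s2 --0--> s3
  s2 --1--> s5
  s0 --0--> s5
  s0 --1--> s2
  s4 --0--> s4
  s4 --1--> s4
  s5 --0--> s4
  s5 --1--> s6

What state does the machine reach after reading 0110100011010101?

s6 → s2 → s5 → s6 → s2 → s5 → s4 → s4 → s4 → s4 → s4 → s4 → s4 → s4 → s4 → s4 → s4

s4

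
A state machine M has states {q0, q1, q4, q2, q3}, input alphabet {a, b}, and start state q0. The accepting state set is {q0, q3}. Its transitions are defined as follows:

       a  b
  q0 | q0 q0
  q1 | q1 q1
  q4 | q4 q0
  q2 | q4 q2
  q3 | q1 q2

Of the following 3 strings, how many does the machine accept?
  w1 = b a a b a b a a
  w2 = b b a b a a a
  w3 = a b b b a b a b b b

w1: q0 → q0 → q0 → q0 → q0 → q0 → q0 → q0 → q0  → end q0, accepted
w2: q0 → q0 → q0 → q0 → q0 → q0 → q0 → q0  → end q0, accepted
w3: q0 → q0 → q0 → q0 → q0 → q0 → q0 → q0 → q0 → q0 → q0  → end q0, accepted

3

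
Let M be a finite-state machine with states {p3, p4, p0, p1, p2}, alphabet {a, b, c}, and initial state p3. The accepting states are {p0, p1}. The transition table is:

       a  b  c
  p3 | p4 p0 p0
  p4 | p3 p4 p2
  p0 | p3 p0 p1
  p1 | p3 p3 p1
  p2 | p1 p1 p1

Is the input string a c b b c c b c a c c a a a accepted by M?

Trace: p3 -a-> p4 -c-> p2 -b-> p1 -b-> p3 -c-> p0 -c-> p1 -b-> p3 -c-> p0 -a-> p3 -c-> p0 -c-> p1 -a-> p3 -a-> p4 -a-> p3
End state p3 is not accepting.

No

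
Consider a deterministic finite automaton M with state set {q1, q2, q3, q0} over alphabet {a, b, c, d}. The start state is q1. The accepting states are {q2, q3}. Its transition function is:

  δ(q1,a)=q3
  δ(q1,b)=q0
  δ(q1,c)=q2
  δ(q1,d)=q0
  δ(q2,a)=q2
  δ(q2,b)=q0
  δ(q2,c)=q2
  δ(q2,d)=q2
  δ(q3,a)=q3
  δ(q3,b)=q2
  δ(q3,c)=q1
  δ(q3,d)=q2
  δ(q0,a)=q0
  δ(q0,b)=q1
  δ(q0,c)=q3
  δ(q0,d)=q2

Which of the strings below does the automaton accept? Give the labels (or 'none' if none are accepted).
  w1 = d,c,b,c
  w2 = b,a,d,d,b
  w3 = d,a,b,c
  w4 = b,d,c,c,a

w1: q1 → q0 → q3 → q2 → q2  → end q2, accepted
w2: q1 → q0 → q0 → q2 → q2 → q0  → end q0, rejected
w3: q1 → q0 → q0 → q1 → q2  → end q2, accepted
w4: q1 → q0 → q2 → q2 → q2 → q2  → end q2, accepted

w1, w3, w4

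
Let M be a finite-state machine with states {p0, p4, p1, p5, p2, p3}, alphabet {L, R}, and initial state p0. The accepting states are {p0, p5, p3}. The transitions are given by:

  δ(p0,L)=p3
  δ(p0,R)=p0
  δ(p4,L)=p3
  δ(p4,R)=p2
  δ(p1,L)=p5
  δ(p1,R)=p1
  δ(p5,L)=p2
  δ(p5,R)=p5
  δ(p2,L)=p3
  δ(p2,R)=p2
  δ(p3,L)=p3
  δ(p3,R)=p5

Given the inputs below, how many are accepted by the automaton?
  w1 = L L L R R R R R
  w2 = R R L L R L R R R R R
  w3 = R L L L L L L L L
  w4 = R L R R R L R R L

3

w1:
  start at p0
  read 'L': p0 → p3
  read 'L': p3 → p3
  read 'L': p3 → p3
  read 'R': p3 → p5
  read 'R': p5 → p5
  read 'R': p5 → p5
  read 'R': p5 → p5
  read 'R': p5 → p5
  end p5, accepted
w2:
  start at p0
  read 'R': p0 → p0
  read 'R': p0 → p0
  read 'L': p0 → p3
  read 'L': p3 → p3
  read 'R': p3 → p5
  read 'L': p5 → p2
  read 'R': p2 → p2
  read 'R': p2 → p2
  read 'R': p2 → p2
  read 'R': p2 → p2
  read 'R': p2 → p2
  end p2, rejected
w3:
  start at p0
  read 'R': p0 → p0
  read 'L': p0 → p3
  read 'L': p3 → p3
  read 'L': p3 → p3
  read 'L': p3 → p3
  read 'L': p3 → p3
  read 'L': p3 → p3
  read 'L': p3 → p3
  read 'L': p3 → p3
  end p3, accepted
w4:
  start at p0
  read 'R': p0 → p0
  read 'L': p0 → p3
  read 'R': p3 → p5
  read 'R': p5 → p5
  read 'R': p5 → p5
  read 'L': p5 → p2
  read 'R': p2 → p2
  read 'R': p2 → p2
  read 'L': p2 → p3
  end p3, accepted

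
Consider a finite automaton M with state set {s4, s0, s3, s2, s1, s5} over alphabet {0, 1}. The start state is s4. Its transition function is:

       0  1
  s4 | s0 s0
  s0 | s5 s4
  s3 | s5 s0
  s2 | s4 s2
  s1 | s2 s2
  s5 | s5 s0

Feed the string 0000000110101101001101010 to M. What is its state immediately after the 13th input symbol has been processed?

s4

start at s4
read '0': s4 → s0
read '0': s0 → s5
read '0': s5 → s5
read '0': s5 → s5
read '0': s5 → s5
read '0': s5 → s5
read '0': s5 → s5
read '1': s5 → s0
read '1': s0 → s4
read '0': s4 → s0
read '1': s0 → s4
read '0': s4 → s0
read '1': s0 → s4
After 13 symbols: s4.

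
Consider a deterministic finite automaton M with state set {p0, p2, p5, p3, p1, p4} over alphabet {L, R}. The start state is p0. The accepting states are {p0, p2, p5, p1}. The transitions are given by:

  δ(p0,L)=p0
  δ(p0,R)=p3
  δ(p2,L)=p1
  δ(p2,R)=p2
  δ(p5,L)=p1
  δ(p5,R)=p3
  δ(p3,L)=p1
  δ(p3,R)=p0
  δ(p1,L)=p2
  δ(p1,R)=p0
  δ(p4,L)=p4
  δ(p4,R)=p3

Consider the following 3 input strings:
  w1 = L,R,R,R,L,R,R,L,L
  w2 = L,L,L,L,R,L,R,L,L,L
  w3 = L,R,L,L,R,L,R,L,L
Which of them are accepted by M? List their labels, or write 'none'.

w1, w2, w3

w1: Trace: p0 -L-> p0 -R-> p3 -R-> p0 -R-> p3 -L-> p1 -R-> p0 -R-> p3 -L-> p1 -L-> p2  → end p2, accepted
w2: Trace: p0 -L-> p0 -L-> p0 -L-> p0 -L-> p0 -R-> p3 -L-> p1 -R-> p0 -L-> p0 -L-> p0 -L-> p0  → end p0, accepted
w3: Trace: p0 -L-> p0 -R-> p3 -L-> p1 -L-> p2 -R-> p2 -L-> p1 -R-> p0 -L-> p0 -L-> p0  → end p0, accepted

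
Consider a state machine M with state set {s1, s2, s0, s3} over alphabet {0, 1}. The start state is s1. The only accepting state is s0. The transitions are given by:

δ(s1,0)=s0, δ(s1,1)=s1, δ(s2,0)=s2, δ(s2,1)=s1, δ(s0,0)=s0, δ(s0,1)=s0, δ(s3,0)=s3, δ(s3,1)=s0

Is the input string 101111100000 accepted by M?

s1 → s1 → s0 → s0 → s0 → s0 → s0 → s0 → s0 → s0 → s0 → s0 → s0
End state s0 is accepting.

Yes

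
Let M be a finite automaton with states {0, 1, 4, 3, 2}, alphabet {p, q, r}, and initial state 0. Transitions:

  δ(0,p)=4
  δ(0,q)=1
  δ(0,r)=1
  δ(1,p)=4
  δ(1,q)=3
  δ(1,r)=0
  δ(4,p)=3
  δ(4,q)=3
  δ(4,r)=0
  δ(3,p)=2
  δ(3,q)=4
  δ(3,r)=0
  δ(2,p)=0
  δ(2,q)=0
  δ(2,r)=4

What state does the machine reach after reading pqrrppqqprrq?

1

0 → 4 → 3 → 0 → 1 → 4 → 3 → 4 → 3 → 2 → 4 → 0 → 1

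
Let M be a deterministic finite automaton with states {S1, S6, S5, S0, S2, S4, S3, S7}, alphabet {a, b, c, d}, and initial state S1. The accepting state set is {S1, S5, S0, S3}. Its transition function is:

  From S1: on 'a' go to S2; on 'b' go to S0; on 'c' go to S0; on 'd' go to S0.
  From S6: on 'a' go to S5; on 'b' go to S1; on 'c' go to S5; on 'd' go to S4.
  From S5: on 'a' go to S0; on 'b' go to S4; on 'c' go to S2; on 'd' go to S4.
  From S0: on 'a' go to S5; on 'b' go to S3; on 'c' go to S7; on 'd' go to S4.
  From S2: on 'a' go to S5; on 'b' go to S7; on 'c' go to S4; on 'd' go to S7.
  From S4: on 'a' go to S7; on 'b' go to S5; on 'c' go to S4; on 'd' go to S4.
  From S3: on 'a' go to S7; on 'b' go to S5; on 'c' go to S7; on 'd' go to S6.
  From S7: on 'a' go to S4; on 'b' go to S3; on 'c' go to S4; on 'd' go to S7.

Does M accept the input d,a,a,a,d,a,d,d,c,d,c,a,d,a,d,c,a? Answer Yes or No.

No

Trace: S1 -d-> S0 -a-> S5 -a-> S0 -a-> S5 -d-> S4 -a-> S7 -d-> S7 -d-> S7 -c-> S4 -d-> S4 -c-> S4 -a-> S7 -d-> S7 -a-> S4 -d-> S4 -c-> S4 -a-> S7
End state S7 is not accepting.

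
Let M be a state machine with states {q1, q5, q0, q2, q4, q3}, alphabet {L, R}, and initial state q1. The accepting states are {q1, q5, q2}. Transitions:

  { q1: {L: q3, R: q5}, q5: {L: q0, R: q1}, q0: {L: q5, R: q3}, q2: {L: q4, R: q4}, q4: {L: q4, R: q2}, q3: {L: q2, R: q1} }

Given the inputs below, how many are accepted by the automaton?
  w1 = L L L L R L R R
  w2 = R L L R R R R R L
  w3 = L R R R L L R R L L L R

1

w1: q1 → q3 → q2 → q4 → q4 → q2 → q4 → q2 → q4  → end q4, rejected
w2: q1 → q5 → q0 → q5 → q1 → q5 → q1 → q5 → q1 → q3  → end q3, rejected
w3: q1 → q3 → q1 → q5 → q1 → q3 → q2 → q4 → q2 → q4 → q4 → q4 → q2  → end q2, accepted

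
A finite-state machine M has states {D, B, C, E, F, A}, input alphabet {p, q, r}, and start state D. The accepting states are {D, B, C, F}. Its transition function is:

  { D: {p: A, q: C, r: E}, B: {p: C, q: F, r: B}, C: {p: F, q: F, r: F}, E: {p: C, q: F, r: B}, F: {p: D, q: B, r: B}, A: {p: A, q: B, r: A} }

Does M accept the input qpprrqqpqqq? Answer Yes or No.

Trace: D -q-> C -p-> F -p-> D -r-> E -r-> B -q-> F -q-> B -p-> C -q-> F -q-> B -q-> F
End state F is accepting.

Yes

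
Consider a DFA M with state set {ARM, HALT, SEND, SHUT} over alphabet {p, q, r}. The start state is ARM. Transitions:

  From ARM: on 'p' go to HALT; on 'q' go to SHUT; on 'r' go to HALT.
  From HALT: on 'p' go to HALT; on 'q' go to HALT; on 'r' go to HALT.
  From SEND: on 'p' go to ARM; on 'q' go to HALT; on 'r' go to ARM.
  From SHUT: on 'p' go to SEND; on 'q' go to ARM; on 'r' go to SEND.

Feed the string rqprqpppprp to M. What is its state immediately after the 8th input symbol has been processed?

HALT

ARM → HALT → HALT → HALT → HALT → HALT → HALT → HALT → HALT
After 8 symbols: HALT.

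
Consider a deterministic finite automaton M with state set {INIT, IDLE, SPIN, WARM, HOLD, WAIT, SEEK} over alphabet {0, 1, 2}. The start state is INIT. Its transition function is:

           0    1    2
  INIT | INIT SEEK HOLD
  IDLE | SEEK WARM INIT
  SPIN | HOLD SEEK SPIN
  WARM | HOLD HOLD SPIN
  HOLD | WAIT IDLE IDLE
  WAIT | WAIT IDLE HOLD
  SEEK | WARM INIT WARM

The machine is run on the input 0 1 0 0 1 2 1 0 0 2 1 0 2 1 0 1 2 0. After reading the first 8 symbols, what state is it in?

Trace: INIT -0-> INIT -1-> SEEK -0-> WARM -0-> HOLD -1-> IDLE -2-> INIT -1-> SEEK -0-> WARM
After 8 symbols: WARM.

WARM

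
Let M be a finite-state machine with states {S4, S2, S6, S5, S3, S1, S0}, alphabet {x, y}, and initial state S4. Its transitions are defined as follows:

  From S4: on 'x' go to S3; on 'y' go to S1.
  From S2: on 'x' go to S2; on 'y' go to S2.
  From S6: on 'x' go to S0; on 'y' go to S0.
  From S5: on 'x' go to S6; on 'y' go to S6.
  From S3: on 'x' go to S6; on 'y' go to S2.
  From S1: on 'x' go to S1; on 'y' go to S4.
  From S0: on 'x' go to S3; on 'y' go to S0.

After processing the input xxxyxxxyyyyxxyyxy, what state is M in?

S2

start at S4
read 'x': S4 → S3
read 'x': S3 → S6
read 'x': S6 → S0
read 'y': S0 → S0
read 'x': S0 → S3
read 'x': S3 → S6
read 'x': S6 → S0
read 'y': S0 → S0
read 'y': S0 → S0
read 'y': S0 → S0
read 'y': S0 → S0
read 'x': S0 → S3
read 'x': S3 → S6
read 'y': S6 → S0
read 'y': S0 → S0
read 'x': S0 → S3
read 'y': S3 → S2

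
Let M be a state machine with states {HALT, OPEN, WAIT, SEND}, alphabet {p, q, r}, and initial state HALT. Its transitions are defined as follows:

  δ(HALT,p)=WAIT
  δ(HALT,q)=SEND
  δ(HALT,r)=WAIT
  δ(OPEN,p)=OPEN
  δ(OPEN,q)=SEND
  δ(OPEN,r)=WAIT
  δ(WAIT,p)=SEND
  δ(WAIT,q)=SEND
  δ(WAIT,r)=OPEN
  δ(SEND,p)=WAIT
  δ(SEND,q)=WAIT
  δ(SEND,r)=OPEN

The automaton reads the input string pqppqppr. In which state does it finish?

Trace: HALT -p-> WAIT -q-> SEND -p-> WAIT -p-> SEND -q-> WAIT -p-> SEND -p-> WAIT -r-> OPEN

OPEN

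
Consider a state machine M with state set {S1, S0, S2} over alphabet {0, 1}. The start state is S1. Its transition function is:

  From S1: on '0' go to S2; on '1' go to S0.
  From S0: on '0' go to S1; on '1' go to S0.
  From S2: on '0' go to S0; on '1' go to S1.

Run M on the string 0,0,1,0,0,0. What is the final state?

S0

S1 → S2 → S0 → S0 → S1 → S2 → S0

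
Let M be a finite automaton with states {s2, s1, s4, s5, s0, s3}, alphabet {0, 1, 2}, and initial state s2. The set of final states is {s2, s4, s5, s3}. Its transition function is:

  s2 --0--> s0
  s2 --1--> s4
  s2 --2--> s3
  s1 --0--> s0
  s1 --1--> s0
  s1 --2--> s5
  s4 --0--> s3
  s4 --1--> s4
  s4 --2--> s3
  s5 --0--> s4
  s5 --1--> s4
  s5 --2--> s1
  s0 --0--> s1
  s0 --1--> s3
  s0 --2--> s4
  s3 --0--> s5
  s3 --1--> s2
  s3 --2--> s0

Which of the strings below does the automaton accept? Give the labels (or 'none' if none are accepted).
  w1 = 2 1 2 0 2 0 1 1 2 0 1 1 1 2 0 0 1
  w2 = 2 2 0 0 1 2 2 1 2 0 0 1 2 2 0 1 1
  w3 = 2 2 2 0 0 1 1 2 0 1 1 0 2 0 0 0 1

w1, w2

w1: Trace: s2 -2-> s3 -1-> s2 -2-> s3 -0-> s5 -2-> s1 -0-> s0 -1-> s3 -1-> s2 -2-> s3 -0-> s5 -1-> s4 -1-> s4 -1-> s4 -2-> s3 -0-> s5 -0-> s4 -1-> s4  → end s4, accepted
w2: Trace: s2 -2-> s3 -2-> s0 -0-> s1 -0-> s0 -1-> s3 -2-> s0 -2-> s4 -1-> s4 -2-> s3 -0-> s5 -0-> s4 -1-> s4 -2-> s3 -2-> s0 -0-> s1 -1-> s0 -1-> s3  → end s3, accepted
w3: Trace: s2 -2-> s3 -2-> s0 -2-> s4 -0-> s3 -0-> s5 -1-> s4 -1-> s4 -2-> s3 -0-> s5 -1-> s4 -1-> s4 -0-> s3 -2-> s0 -0-> s1 -0-> s0 -0-> s1 -1-> s0  → end s0, rejected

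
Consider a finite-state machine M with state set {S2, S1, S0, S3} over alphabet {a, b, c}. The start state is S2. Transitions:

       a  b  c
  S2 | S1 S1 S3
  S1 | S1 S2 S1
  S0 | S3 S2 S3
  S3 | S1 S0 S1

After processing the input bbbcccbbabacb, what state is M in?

start at S2
read 'b': S2 → S1
read 'b': S1 → S2
read 'b': S2 → S1
read 'c': S1 → S1
read 'c': S1 → S1
read 'c': S1 → S1
read 'b': S1 → S2
read 'b': S2 → S1
read 'a': S1 → S1
read 'b': S1 → S2
read 'a': S2 → S1
read 'c': S1 → S1
read 'b': S1 → S2

S2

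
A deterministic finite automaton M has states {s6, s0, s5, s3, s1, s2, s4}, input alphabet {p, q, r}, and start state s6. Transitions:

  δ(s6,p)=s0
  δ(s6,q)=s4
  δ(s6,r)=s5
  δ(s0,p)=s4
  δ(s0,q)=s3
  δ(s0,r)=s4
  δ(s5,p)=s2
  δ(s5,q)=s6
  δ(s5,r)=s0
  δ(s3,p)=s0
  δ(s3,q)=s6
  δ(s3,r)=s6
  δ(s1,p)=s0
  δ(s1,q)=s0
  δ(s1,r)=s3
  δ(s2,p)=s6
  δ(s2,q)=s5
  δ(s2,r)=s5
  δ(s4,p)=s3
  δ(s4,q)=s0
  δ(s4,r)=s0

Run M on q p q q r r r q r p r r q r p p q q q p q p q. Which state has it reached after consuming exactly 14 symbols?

s6

Trace: s6 -q-> s4 -p-> s3 -q-> s6 -q-> s4 -r-> s0 -r-> s4 -r-> s0 -q-> s3 -r-> s6 -p-> s0 -r-> s4 -r-> s0 -q-> s3 -r-> s6
After 14 symbols: s6.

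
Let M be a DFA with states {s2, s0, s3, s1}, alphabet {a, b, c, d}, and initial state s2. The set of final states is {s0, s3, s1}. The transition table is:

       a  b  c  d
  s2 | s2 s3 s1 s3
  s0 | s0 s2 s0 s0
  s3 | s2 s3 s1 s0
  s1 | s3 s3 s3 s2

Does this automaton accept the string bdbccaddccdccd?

s2 → s3 → s0 → s2 → s1 → s3 → s2 → s3 → s0 → s0 → s0 → s0 → s0 → s0 → s0
End state s0 is accepting.

Yes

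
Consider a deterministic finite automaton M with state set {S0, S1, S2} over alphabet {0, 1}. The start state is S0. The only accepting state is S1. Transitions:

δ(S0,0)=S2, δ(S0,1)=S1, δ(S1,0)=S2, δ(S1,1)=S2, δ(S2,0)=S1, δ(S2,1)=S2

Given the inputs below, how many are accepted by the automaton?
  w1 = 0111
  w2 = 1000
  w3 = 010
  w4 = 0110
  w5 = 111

w1: S0 → S2 → S2 → S2 → S2  → end S2, rejected
w2: S0 → S1 → S2 → S1 → S2  → end S2, rejected
w3: S0 → S2 → S2 → S1  → end S1, accepted
w4: S0 → S2 → S2 → S2 → S1  → end S1, accepted
w5: S0 → S1 → S2 → S2  → end S2, rejected

2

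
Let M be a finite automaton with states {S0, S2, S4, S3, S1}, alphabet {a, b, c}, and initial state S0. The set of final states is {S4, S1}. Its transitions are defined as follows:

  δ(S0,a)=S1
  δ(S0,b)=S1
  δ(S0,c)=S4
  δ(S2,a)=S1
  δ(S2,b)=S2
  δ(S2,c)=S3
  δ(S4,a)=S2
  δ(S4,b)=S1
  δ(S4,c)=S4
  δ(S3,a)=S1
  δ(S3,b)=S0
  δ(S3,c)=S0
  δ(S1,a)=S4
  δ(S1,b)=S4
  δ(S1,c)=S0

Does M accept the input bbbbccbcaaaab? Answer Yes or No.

Trace: S0 -b-> S1 -b-> S4 -b-> S1 -b-> S4 -c-> S4 -c-> S4 -b-> S1 -c-> S0 -a-> S1 -a-> S4 -a-> S2 -a-> S1 -b-> S4
End state S4 is accepting.

Yes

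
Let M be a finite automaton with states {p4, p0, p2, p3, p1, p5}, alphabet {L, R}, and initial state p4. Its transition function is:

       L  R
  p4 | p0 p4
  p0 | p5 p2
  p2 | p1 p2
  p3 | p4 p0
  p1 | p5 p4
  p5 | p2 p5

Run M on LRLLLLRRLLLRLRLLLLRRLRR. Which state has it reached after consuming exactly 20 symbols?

p4

start at p4
read 'L': p4 → p0
read 'R': p0 → p2
read 'L': p2 → p1
read 'L': p1 → p5
read 'L': p5 → p2
read 'L': p2 → p1
read 'R': p1 → p4
read 'R': p4 → p4
read 'L': p4 → p0
read 'L': p0 → p5
read 'L': p5 → p2
read 'R': p2 → p2
read 'L': p2 → p1
read 'R': p1 → p4
read 'L': p4 → p0
read 'L': p0 → p5
read 'L': p5 → p2
read 'L': p2 → p1
read 'R': p1 → p4
read 'R': p4 → p4
After 20 symbols: p4.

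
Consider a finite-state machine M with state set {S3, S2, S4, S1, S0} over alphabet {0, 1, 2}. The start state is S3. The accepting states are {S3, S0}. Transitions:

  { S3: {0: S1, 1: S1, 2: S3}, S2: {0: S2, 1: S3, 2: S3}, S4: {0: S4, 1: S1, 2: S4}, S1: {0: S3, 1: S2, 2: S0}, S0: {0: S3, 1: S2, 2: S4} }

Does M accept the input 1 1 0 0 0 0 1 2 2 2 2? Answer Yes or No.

Yes

start at S3
read '1': S3 → S1
read '1': S1 → S2
read '0': S2 → S2
read '0': S2 → S2
read '0': S2 → S2
read '0': S2 → S2
read '1': S2 → S3
read '2': S3 → S3
read '2': S3 → S3
read '2': S3 → S3
read '2': S3 → S3
End state S3 is accepting.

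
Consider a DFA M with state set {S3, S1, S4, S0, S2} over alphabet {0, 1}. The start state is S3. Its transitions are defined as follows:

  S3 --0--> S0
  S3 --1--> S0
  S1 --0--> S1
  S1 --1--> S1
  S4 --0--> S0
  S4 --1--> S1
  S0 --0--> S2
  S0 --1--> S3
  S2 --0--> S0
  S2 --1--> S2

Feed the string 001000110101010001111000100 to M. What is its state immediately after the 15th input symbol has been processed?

Trace: S3 -0-> S0 -0-> S2 -1-> S2 -0-> S0 -0-> S2 -0-> S0 -1-> S3 -1-> S0 -0-> S2 -1-> S2 -0-> S0 -1-> S3 -0-> S0 -1-> S3 -0-> S0
After 15 symbols: S0.

S0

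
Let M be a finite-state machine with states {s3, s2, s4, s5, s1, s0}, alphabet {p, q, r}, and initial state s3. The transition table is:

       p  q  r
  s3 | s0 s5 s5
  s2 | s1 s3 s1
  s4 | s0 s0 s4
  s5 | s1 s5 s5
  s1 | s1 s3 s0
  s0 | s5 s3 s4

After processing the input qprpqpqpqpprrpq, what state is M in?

s3 → s5 → s1 → s0 → s5 → s5 → s1 → s3 → s0 → s3 → s0 → s5 → s5 → s5 → s1 → s3

s3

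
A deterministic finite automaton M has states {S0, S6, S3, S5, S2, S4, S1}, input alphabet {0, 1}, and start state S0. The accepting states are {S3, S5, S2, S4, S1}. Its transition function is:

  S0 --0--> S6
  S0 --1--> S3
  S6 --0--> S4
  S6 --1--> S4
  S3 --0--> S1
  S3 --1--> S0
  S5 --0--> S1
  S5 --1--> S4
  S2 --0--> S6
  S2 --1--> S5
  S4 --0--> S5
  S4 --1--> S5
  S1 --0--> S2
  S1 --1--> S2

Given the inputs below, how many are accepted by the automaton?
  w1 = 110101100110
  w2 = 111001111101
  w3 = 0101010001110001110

w1: S0 → S3 → S0 → S6 → S4 → S5 → S4 → S5 → S1 → S2 → S5 → S4 → S5  → end S5, accepted
w2: S0 → S3 → S0 → S3 → S1 → S2 → S5 → S4 → S5 → S4 → S5 → S1 → S2  → end S2, accepted
w3: S0 → S6 → S4 → S5 → S4 → S5 → S4 → S5 → S1 → S2 → S5 → S4 → S5 → S1 → S2 → S6 → S4 → S5 → S4 → S5  → end S5, accepted

3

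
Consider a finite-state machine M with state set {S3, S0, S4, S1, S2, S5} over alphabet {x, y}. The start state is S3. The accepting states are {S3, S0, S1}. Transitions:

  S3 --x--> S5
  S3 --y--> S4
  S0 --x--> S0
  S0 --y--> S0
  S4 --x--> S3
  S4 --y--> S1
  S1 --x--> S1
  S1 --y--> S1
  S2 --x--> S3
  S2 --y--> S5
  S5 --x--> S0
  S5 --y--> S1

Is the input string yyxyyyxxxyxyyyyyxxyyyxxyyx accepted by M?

Yes

Trace: S3 -y-> S4 -y-> S1 -x-> S1 -y-> S1 -y-> S1 -y-> S1 -x-> S1 -x-> S1 -x-> S1 -y-> S1 -x-> S1 -y-> S1 -y-> S1 -y-> S1 -y-> S1 -y-> S1 -x-> S1 -x-> S1 -y-> S1 -y-> S1 -y-> S1 -x-> S1 -x-> S1 -y-> S1 -y-> S1 -x-> S1
End state S1 is accepting.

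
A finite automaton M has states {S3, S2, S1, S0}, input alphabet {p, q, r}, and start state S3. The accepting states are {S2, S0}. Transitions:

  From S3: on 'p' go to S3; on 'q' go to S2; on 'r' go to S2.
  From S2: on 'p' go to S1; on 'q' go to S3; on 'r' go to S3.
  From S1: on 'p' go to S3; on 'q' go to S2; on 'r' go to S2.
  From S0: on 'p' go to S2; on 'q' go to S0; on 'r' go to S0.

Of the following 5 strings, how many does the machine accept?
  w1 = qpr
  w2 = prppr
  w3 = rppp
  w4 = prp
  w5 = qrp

w1:
  start at S3
  read 'q': S3 → S2
  read 'p': S2 → S1
  read 'r': S1 → S2
  end S2, accepted
w2:
  start at S3
  read 'p': S3 → S3
  read 'r': S3 → S2
  read 'p': S2 → S1
  read 'p': S1 → S3
  read 'r': S3 → S2
  end S2, accepted
w3:
  start at S3
  read 'r': S3 → S2
  read 'p': S2 → S1
  read 'p': S1 → S3
  read 'p': S3 → S3
  end S3, rejected
w4:
  start at S3
  read 'p': S3 → S3
  read 'r': S3 → S2
  read 'p': S2 → S1
  end S1, rejected
w5:
  start at S3
  read 'q': S3 → S2
  read 'r': S2 → S3
  read 'p': S3 → S3
  end S3, rejected

2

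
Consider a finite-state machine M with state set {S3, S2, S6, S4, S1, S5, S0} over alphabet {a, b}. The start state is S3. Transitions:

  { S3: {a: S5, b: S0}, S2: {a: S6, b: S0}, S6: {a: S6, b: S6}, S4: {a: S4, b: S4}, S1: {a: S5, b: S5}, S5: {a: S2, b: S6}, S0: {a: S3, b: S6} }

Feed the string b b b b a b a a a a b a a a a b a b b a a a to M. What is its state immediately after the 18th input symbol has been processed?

S6

start at S3
read 'b': S3 → S0
read 'b': S0 → S6
read 'b': S6 → S6
read 'b': S6 → S6
read 'a': S6 → S6
read 'b': S6 → S6
read 'a': S6 → S6
read 'a': S6 → S6
read 'a': S6 → S6
read 'a': S6 → S6
read 'b': S6 → S6
read 'a': S6 → S6
read 'a': S6 → S6
read 'a': S6 → S6
read 'a': S6 → S6
read 'b': S6 → S6
read 'a': S6 → S6
read 'b': S6 → S6
After 18 symbols: S6.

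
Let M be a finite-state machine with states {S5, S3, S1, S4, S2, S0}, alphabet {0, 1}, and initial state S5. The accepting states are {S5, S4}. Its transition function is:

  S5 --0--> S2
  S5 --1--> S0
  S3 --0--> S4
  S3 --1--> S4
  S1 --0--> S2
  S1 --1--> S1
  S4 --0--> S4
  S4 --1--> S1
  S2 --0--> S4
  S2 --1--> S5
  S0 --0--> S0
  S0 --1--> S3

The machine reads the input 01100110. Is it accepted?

Yes

start at S5
read '0': S5 → S2
read '1': S2 → S5
read '1': S5 → S0
read '0': S0 → S0
read '0': S0 → S0
read '1': S0 → S3
read '1': S3 → S4
read '0': S4 → S4
End state S4 is accepting.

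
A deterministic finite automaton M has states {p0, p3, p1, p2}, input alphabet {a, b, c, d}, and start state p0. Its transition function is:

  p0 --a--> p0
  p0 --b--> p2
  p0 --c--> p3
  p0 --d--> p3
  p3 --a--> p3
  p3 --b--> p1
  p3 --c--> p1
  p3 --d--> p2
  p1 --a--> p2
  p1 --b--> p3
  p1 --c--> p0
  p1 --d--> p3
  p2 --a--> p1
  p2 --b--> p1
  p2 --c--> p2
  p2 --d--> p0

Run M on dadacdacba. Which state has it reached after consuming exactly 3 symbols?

p2

Trace: p0 -d-> p3 -a-> p3 -d-> p2
After 3 symbols: p2.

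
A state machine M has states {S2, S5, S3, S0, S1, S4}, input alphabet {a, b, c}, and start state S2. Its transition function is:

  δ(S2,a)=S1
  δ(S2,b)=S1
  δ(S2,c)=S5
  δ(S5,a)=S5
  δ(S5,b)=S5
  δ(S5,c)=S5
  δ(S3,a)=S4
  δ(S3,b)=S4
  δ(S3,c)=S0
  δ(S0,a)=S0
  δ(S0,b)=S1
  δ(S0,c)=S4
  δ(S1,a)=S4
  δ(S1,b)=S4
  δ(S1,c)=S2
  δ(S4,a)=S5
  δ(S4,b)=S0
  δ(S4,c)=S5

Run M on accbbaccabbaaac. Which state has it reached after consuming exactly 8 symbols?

S2 → S1 → S2 → S5 → S5 → S5 → S5 → S5 → S5
After 8 symbols: S5.

S5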